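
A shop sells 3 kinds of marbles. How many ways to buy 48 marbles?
C(48+3-1, 3-1) = C(50, 2) = 1225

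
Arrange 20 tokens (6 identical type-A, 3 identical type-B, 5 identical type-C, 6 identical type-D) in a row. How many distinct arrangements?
20! / (6! × 3! × 5! × 6!) = 6518191680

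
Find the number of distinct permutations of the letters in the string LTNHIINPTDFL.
12! / (2! × 1! × 1! × 1! × 2! × 2! × 1! × 2!) = 29937600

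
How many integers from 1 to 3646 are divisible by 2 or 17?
⌊3646/2⌋ + ⌊3646/17⌋ - ⌊3646/34⌋ = 1823 + 214 - 107 = 1930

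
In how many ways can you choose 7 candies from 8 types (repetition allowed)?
C(7+8-1, 8-1) = C(14, 7) = 3432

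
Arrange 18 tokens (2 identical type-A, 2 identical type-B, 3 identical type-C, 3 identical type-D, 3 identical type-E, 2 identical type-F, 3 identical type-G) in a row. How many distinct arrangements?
18! / (2! × 2! × 3! × 3! × 3! × 2! × 3!) = 617512896000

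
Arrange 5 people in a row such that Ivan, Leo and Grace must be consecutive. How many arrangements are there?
Treat the 3 as one block: (5-3+1)! × 3! = 6 × 6 = 36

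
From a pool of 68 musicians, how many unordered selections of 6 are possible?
C(68,6) = 68!/(6!×62!) = 109453344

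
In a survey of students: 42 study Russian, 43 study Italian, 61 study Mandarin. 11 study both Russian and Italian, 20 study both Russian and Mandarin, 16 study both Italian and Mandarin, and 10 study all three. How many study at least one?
|A∪B∪C| = 42+43+61-11-20-16+10 = 109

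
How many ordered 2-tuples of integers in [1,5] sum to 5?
Coefficient of x^5 in (x + x² + ... + x^5)^2. By inclusion-exclusion on dice exceeding 5: Σ_j (-1)^j C(2,j)·C(5-1-5j, 1) = C(2,0)·C(4,1) = 1·4 = 4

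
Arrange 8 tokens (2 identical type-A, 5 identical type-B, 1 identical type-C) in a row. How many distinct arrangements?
8! / (2! × 5! × 1!) = 168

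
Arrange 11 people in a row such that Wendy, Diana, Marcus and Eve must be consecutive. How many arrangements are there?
Treat the 4 as one block: (11-4+1)! × 4! = 40320 × 24 = 967680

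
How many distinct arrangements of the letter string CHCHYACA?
8! / (2! × 3! × 1! × 2!) = 1680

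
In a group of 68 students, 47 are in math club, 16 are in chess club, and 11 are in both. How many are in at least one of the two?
|A∪B| = |A| + |B| - |A∩B| = 47 + 16 - 11 = 52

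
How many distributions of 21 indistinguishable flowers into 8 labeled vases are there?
C(21+8-1, 8-1) = C(28, 7) = 1184040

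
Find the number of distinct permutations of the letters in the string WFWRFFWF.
8! / (1! × 3! × 4!) = 280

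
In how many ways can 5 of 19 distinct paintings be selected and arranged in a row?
P(19,5) = 19!/(19-5)! = 1395360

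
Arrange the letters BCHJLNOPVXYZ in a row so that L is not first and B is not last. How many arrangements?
By inclusion-exclusion: 12! - 2×(12-1)! + (12-2)! = 479001600 - 79833600 + 3628800 = 402796800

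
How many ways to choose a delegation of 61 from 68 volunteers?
C(68,61) = 68!/(61!×7!) = 969443904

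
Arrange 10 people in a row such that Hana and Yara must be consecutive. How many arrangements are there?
Treat the 2 as one block: (10-2+1)! × 2! = 362880 × 2 = 725760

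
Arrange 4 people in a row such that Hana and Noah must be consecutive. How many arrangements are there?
Treat the 2 as one block: (4-2+1)! × 2! = 6 × 2 = 12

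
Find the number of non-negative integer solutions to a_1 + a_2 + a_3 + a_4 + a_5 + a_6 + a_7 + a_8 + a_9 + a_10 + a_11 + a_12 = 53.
C(53+12-1, 12-1) = C(64, 11) = 743595781824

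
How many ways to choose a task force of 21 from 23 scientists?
C(23,21) = 23!/(21!×2!) = 253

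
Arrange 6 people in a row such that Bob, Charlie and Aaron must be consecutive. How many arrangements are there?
Treat the 3 as one block: (6-3+1)! × 3! = 24 × 6 = 144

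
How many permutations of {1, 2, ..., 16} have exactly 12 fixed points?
Choose the 12 fixed points C(16,12) = 1820, derange the rest: !4 = Σ_{j=0}^{4} (-1)^j·4!/j! = 24 - 24 + 12 - 4 + 1 = 9. Product = 1820 × 9 = 16380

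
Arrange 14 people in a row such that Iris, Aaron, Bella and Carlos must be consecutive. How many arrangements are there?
Treat the 4 as one block: (14-4+1)! × 4! = 39916800 × 24 = 958003200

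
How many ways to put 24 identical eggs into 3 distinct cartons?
C(24+3-1, 3-1) = C(26, 2) = 325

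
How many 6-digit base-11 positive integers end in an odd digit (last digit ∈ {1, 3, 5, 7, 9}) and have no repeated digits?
Last∈{1,3,5,7,9}. Last=0: 0. Last nonzero: 5×9×P(9,4) = 136080. Total = 136080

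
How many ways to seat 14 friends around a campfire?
Circular: fix one position, arrange the rest. (14-1)! = 6227020800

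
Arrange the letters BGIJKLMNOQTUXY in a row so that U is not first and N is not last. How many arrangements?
By inclusion-exclusion: 14! - 2×(14-1)! + (14-2)! = 87178291200 - 12454041600 + 479001600 = 75203251200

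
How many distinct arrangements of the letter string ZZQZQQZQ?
8! / (4! × 4!) = 70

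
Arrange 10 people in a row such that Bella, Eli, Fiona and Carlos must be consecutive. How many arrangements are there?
Treat the 4 as one block: (10-4+1)! × 4! = 5040 × 24 = 120960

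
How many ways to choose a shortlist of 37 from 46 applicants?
C(46,37) = 46!/(37!×9!) = 1101716330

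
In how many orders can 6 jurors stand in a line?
6! = 720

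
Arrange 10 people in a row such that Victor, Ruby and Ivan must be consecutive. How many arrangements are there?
Treat the 3 as one block: (10-3+1)! × 3! = 40320 × 6 = 241920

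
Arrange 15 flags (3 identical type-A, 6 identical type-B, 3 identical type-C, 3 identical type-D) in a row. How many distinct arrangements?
15! / (3! × 6! × 3! × 3!) = 8408400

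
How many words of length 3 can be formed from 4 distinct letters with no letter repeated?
P(4,3) = 4!/(4-3)! = 24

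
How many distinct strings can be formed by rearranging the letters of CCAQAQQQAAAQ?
12! / (2! × 5! × 5!) = 16632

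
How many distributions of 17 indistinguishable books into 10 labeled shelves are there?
C(17+10-1, 10-1) = C(26, 9) = 3124550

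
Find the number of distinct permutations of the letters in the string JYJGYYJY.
8! / (1! × 4! × 3!) = 280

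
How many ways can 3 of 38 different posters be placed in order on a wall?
P(38,3) = 38!/(38-3)! = 50616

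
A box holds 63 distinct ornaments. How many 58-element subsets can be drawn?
C(63,58) = 63!/(58!×5!) = 7028847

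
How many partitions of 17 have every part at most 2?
Let r_j(i) = number of partitions of i into parts ≤ j, for i = 0..17. r_1(i) = 1 for all i; r_j(i) = r_{j-1}(i) + r_j(i-j). Rows j = 2..2: ≤2: 1 1 2 2 3 3 4 4 5 5 6 6 7 7 8 8 9 9. r_2(17) = 9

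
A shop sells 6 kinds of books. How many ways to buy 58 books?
C(58+6-1, 6-1) = C(63, 5) = 7028847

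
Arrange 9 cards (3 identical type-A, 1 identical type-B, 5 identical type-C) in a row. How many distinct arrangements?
9! / (3! × 1! × 5!) = 504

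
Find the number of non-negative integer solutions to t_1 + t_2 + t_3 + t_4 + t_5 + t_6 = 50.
C(50+6-1, 6-1) = C(55, 5) = 3478761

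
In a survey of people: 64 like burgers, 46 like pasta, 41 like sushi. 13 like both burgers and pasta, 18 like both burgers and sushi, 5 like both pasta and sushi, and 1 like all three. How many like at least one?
|A∪B∪C| = 64+46+41-13-18-5+1 = 116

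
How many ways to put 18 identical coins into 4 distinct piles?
C(18+4-1, 4-1) = C(21, 3) = 1330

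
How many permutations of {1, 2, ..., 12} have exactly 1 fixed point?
Choose the 1 fixed point C(12,1) = 12, derange the rest: !11 = Σ_{j=0}^{11} (-1)^j·11!/j! = 39916800 - 39916800 + 19958400 - 6652800 + 1663200 - 332640 + 55440 - 7920 + 990 - 110 + 11 - 1 = 14684570. Product = 12 × 14684570 = 176214840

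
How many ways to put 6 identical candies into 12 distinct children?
C(6+12-1, 12-1) = C(17, 11) = 12376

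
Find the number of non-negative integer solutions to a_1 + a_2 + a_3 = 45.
C(45+3-1, 3-1) = C(47, 2) = 1081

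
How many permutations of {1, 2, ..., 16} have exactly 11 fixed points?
Choose the 11 fixed points C(16,11) = 4368, derange the rest: !5 = Σ_{j=0}^{5} (-1)^j·5!/j! = 120 - 120 + 60 - 20 + 5 - 1 = 44. Product = 4368 × 44 = 192192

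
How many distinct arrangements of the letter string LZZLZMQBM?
9! / (2! × 2! × 1! × 1! × 3!) = 15120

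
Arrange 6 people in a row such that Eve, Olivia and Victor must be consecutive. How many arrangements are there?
Treat the 3 as one block: (6-3+1)! × 3! = 24 × 6 = 144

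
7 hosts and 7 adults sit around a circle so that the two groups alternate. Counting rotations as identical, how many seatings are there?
Fix one of the hosts: (7-1)! ways for the remaining hosts, × 7! ways for the adults = 720 × 5040 = 3628800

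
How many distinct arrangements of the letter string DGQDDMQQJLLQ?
12! / (1! × 1! × 4! × 2! × 3! × 1!) = 1663200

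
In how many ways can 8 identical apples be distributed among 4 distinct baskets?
C(8+4-1, 4-1) = C(11, 3) = 165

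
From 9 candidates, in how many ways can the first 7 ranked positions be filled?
P(9,7) = 9!/(9-7)! = 181440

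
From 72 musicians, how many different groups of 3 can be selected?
C(72,3) = 72!/(3!×69!) = 59640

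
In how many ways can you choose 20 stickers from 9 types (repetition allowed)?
C(20+9-1, 9-1) = C(28, 8) = 3108105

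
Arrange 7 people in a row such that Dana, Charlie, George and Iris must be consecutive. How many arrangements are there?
Treat the 4 as one block: (7-4+1)! × 4! = 24 × 24 = 576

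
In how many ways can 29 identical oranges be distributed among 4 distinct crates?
C(29+4-1, 4-1) = C(32, 3) = 4960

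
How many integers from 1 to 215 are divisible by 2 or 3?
⌊215/2⌋ + ⌊215/3⌋ - ⌊215/6⌋ = 107 + 71 - 35 = 143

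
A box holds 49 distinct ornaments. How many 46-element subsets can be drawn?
C(49,46) = 49!/(46!×3!) = 18424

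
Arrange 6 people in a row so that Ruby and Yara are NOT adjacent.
Total - adjacent = 6! - (6-1)!×2 = 720 - 240 = 480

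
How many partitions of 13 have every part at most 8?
Let r_j(i) = number of partitions of i into parts ≤ j, for i = 0..13. r_1(i) = 1 for all i; r_j(i) = r_{j-1}(i) + r_j(i-j). Rows j = 2..8: ≤2: 1 1 2 2 3 3 4 4 5 5 6 6 7 7; ≤3: 1 1 2 3 4 5 7 8 10 12 14 16 19 21; ≤4: 1 1 2 3 5 6 9 11 15 18 23 27 34 39; ≤5: 1 1 2 3 5 7 10 13 18 23 30 37 47 57; ≤6: 1 1 2 3 5 7 11 14 20 26 35 44 58 71; ≤7: 1 1 2 3 5 7 11 15 21 28 38 49 65 82; ≤8: 1 1 2 3 5 7 11 15 22 29 40 52 70 89. r_8(13) = 89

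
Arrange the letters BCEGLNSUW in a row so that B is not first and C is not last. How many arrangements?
By inclusion-exclusion: 9! - 2×(9-1)! + (9-2)! = 362880 - 80640 + 5040 = 287280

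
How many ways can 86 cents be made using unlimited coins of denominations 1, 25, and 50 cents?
Coefficient of x^86 in 1/(1-x^1) · 1/(1-x^25) · 1/(1-x^50). Case on j = number of 50-cent coins (j = 0..1); remainder r = 86 - 50j is made from {1,25} in ⌊r/25⌋+1 ways. r = 86, 36 → 4 + 2 = 6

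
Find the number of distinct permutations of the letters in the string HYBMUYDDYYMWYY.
14! / (6! × 1! × 1! × 2! × 1! × 1! × 2!) = 30270240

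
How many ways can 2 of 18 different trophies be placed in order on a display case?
P(18,2) = 18!/(18-2)! = 306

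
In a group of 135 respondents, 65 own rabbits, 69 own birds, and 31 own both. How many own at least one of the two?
|A∪B| = |A| + |B| - |A∩B| = 65 + 69 - 31 = 103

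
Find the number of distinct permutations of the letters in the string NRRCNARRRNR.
11! / (6! × 3! × 1! × 1!) = 9240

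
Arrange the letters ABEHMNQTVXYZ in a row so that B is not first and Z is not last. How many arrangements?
By inclusion-exclusion: 12! - 2×(12-1)! + (12-2)! = 479001600 - 79833600 + 3628800 = 402796800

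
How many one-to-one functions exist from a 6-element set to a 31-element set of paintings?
P(31,6) = 31!/(31-6)! = 530122320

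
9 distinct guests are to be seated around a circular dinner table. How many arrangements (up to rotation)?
Circular: fix one position, arrange the rest. (9-1)! = 40320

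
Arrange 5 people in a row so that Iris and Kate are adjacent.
Treat as block: (5-1)! × 2! = 24 × 2 = 48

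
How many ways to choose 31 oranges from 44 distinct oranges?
C(44,31) = 44!/(31!×13!) = 51915526432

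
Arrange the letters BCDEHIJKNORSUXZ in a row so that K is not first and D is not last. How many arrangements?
By inclusion-exclusion: 15! - 2×(15-1)! + (15-2)! = 1307674368000 - 174356582400 + 6227020800 = 1139544806400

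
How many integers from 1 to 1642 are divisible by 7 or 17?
⌊1642/7⌋ + ⌊1642/17⌋ - ⌊1642/119⌋ = 234 + 96 - 13 = 317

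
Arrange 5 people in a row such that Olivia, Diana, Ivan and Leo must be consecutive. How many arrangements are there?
Treat the 4 as one block: (5-4+1)! × 4! = 2 × 24 = 48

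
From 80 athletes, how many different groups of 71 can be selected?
C(80,71) = 80!/(71!×9!) = 231900297200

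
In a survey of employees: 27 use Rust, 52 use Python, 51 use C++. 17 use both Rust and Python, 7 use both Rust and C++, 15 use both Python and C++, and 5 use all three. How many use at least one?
|A∪B∪C| = 27+52+51-17-7-15+5 = 96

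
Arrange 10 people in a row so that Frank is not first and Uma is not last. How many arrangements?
By inclusion-exclusion: 10! - 2×(10-1)! + (10-2)! = 3628800 - 725760 + 40320 = 2943360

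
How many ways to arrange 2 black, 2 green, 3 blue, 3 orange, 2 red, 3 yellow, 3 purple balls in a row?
18! / (2! × 2! × 3! × 3! × 2! × 3! × 3!) = 617512896000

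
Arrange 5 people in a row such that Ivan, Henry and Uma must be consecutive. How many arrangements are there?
Treat the 3 as one block: (5-3+1)! × 3! = 6 × 6 = 36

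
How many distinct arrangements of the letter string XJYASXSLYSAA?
12! / (2! × 3! × 3! × 2! × 1! × 1!) = 3326400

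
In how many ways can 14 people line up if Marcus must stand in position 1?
Fix one position: (14-1)! = 6227020800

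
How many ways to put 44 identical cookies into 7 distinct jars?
C(44+7-1, 7-1) = C(50, 6) = 15890700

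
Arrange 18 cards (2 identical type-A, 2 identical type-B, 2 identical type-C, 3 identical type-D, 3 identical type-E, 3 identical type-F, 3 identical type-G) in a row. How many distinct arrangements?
18! / (2! × 2! × 2! × 3! × 3! × 3! × 3!) = 617512896000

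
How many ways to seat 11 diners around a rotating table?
Circular: fix one position, arrange the rest. (11-1)! = 3628800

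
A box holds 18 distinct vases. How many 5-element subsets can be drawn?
C(18,5) = 18!/(5!×13!) = 8568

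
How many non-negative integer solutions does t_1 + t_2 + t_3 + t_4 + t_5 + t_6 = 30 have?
C(30+6-1, 6-1) = C(35, 5) = 324632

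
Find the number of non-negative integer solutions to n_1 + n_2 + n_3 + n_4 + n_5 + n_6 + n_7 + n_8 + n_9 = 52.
C(52+9-1, 9-1) = C(60, 8) = 2558620845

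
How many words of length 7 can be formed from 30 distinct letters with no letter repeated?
P(30,7) = 30!/(30-7)! = 10260432000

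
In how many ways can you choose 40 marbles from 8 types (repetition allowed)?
C(40+8-1, 8-1) = C(47, 7) = 62891499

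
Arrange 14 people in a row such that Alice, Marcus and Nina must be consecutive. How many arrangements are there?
Treat the 3 as one block: (14-3+1)! × 3! = 479001600 × 6 = 2874009600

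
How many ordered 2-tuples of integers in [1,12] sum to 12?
Coefficient of x^12 in (x + x² + ... + x^12)^2. By inclusion-exclusion on dice exceeding 12: Σ_j (-1)^j C(2,j)·C(12-1-12j, 1) = C(2,0)·C(11,1) = 1·11 = 11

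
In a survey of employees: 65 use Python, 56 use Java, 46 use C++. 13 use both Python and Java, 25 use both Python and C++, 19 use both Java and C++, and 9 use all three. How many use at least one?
|A∪B∪C| = 65+56+46-13-25-19+9 = 119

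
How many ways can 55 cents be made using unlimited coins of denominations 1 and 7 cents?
Coefficient of x^55 in 1/(1-x^1) · 1/(1-x^7). Use j coins of 7 for j = 0..⌊55/7⌋ = 7, the rest in 1s: 7 + 1 = 8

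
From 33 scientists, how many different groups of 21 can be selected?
C(33,21) = 33!/(21!×12!) = 354817320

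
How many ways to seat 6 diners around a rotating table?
Circular: fix one position, arrange the rest. (6-1)! = 120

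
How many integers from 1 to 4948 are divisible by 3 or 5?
⌊4948/3⌋ + ⌊4948/5⌋ - ⌊4948/15⌋ = 1649 + 989 - 329 = 2309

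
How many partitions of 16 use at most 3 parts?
By conjugation, equals partitions of 16 into parts ≤ 3. Let r_j(i) = number of partitions of i into parts ≤ j, for i = 0..16. r_1(i) = 1 for all i; r_j(i) = r_{j-1}(i) + r_j(i-j). Rows j = 2..3: ≤2: 1 1 2 2 3 3 4 4 5 5 6 6 7 7 8 8 9; ≤3: 1 1 2 3 4 5 7 8 10 12 14 16 19 21 24 27 30. r_3(16) = 30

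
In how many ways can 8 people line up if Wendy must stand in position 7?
Fix one position: (8-1)! = 5040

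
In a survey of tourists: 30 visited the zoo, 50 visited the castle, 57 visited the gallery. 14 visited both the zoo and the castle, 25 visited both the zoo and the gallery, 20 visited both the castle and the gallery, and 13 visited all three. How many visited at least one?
|A∪B∪C| = 30+50+57-14-25-20+13 = 91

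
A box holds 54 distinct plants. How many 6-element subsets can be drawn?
C(54,6) = 54!/(6!×48!) = 25827165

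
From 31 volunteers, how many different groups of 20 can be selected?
C(31,20) = 31!/(20!×11!) = 84672315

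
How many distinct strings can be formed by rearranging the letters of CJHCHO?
6! / (2! × 1! × 1! × 2!) = 180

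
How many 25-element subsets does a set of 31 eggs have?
C(31,25) = 31!/(25!×6!) = 736281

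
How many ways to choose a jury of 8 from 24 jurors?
C(24,8) = 24!/(8!×16!) = 735471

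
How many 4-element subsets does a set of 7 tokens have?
C(7,4) = 7!/(4!×3!) = 35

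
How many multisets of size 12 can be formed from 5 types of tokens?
C(12+5-1, 5-1) = C(16, 4) = 1820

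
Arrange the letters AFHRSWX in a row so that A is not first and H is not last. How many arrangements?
By inclusion-exclusion: 7! - 2×(7-1)! + (7-2)! = 5040 - 1440 + 120 = 3720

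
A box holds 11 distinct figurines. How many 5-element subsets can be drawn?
C(11,5) = 11!/(5!×6!) = 462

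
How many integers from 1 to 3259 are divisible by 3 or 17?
⌊3259/3⌋ + ⌊3259/17⌋ - ⌊3259/51⌋ = 1086 + 191 - 63 = 1214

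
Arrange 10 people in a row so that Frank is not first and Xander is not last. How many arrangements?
By inclusion-exclusion: 10! - 2×(10-1)! + (10-2)! = 3628800 - 725760 + 40320 = 2943360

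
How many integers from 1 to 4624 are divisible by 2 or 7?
⌊4624/2⌋ + ⌊4624/7⌋ - ⌊4624/14⌋ = 2312 + 660 - 330 = 2642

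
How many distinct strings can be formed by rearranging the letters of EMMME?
5! / (2! × 3!) = 10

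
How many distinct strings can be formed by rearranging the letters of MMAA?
4! / (2! × 2!) = 6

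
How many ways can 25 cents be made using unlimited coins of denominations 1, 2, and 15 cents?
Coefficient of x^25 in 1/(1-x^1) · 1/(1-x^2) · 1/(1-x^15). Case on j = number of 15-cent coins (j = 0..1); remainder r = 25 - 15j is made from {1,2} in ⌊r/2⌋+1 ways. r = 25, 10 → 13 + 6 = 19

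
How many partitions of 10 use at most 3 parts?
By conjugation, equals partitions of 10 into parts ≤ 3. Let r_j(i) = number of partitions of i into parts ≤ j, for i = 0..10. r_1(i) = 1 for all i; r_j(i) = r_{j-1}(i) + r_j(i-j). Rows j = 2..3: ≤2: 1 1 2 2 3 3 4 4 5 5 6; ≤3: 1 1 2 3 4 5 7 8 10 12 14. r_3(10) = 14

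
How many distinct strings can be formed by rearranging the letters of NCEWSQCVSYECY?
13! / (1! × 1! × 1! × 2! × 3! × 1! × 2! × 2!) = 129729600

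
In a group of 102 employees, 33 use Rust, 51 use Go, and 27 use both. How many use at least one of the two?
|A∪B| = |A| + |B| - |A∩B| = 33 + 51 - 27 = 57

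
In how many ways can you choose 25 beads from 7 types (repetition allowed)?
C(25+7-1, 7-1) = C(31, 6) = 736281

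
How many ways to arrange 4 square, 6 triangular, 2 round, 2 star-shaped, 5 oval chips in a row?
19! / (4! × 6! × 2! × 2! × 5!) = 14665931280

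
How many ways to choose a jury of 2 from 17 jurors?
C(17,2) = 17!/(2!×15!) = 136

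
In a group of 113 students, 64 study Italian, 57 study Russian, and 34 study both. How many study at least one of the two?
|A∪B| = |A| + |B| - |A∩B| = 64 + 57 - 34 = 87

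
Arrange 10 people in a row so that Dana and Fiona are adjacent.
Treat as block: (10-1)! × 2! = 362880 × 2 = 725760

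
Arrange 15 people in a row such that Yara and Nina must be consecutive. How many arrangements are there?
Treat the 2 as one block: (15-2+1)! × 2! = 87178291200 × 2 = 174356582400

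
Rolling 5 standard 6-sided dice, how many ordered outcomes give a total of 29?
Coefficient of x^29 in (x + x² + ... + x^6)^5. By inclusion-exclusion on dice exceeding 6: Σ_j (-1)^j C(5,j)·C(29-1-6j, 4) = C(5,0)·C(28,4) - C(5,1)·C(22,4) + C(5,2)·C(16,4) - C(5,3)·C(10,4) + C(5,4)·C(4,4) = 1·20475 - 5·7315 + 10·1820 - 10·210 + 5·1 = 5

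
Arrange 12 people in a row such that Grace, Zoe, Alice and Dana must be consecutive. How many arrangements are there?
Treat the 4 as one block: (12-4+1)! × 4! = 362880 × 24 = 8709120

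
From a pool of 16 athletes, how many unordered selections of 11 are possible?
C(16,11) = 16!/(11!×5!) = 4368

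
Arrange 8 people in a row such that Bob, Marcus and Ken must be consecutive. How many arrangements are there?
Treat the 3 as one block: (8-3+1)! × 3! = 720 × 6 = 4320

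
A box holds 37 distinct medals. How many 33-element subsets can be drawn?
C(37,33) = 37!/(33!×4!) = 66045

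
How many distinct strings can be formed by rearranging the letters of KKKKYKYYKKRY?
12! / (1! × 7! × 4!) = 3960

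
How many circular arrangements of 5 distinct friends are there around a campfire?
Circular: fix one position, arrange the rest. (5-1)! = 24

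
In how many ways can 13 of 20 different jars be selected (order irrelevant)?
C(20,13) = 20!/(13!×7!) = 77520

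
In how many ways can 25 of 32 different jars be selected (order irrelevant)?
C(32,25) = 32!/(25!×7!) = 3365856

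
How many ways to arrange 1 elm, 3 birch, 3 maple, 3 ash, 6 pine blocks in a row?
16! / (1! × 3! × 3! × 3! × 6!) = 134534400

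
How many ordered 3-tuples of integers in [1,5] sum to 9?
Coefficient of x^9 in (x + x² + ... + x^5)^3. By inclusion-exclusion on dice exceeding 5: Σ_j (-1)^j C(3,j)·C(9-1-5j, 2) = C(3,0)·C(8,2) - C(3,1)·C(3,2) = 1·28 - 3·3 = 19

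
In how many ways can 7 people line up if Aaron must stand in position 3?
Fix one position: (7-1)! = 720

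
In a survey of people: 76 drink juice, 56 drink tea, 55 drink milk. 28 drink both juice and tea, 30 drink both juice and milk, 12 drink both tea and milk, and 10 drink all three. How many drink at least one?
|A∪B∪C| = 76+56+55-28-30-12+10 = 127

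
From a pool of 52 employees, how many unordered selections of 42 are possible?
C(52,42) = 52!/(42!×10!) = 15820024220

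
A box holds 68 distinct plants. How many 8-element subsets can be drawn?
C(68,8) = 68!/(8!×60!) = 7392009768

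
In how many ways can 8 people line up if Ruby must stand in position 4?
Fix one position: (8-1)! = 5040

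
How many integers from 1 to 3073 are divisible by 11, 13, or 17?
⌊3073/11⌋+⌊3073/13⌋+⌊3073/17⌋ - ⌊3073/143⌋-⌊3073/187⌋-⌊3073/221⌋ + ⌊3073/2431⌋ = 279+236+180 - 21-16-13 + 1 = 646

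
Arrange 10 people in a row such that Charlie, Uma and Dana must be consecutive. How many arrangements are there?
Treat the 3 as one block: (10-3+1)! × 3! = 40320 × 6 = 241920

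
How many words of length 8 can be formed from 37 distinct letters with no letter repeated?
P(37,8) = 37!/(37-8)! = 1556675366400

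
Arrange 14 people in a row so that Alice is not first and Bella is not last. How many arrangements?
By inclusion-exclusion: 14! - 2×(14-1)! + (14-2)! = 87178291200 - 12454041600 + 479001600 = 75203251200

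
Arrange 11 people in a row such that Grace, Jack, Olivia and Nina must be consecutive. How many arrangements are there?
Treat the 4 as one block: (11-4+1)! × 4! = 40320 × 24 = 967680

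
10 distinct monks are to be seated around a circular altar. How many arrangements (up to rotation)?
Circular: fix one position, arrange the rest. (10-1)! = 362880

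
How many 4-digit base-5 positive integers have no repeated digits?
First digit: 4 choices (nonzero). Then descending: 4 × 4 × 3 × 2 = 96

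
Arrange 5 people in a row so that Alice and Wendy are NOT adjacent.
Total - adjacent = 5! - (5-1)!×2 = 120 - 48 = 72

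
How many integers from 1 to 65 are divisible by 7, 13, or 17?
⌊65/7⌋+⌊65/13⌋+⌊65/17⌋ - ⌊65/91⌋-⌊65/119⌋-⌊65/221⌋ + ⌊65/1547⌋ = 9+5+3 - 0-0-0 + 0 = 17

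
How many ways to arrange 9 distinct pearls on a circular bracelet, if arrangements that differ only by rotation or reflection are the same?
(9-1)!/2 = 40320/2 = 20160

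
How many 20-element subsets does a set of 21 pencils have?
C(21,20) = 21!/(20!×1!) = 21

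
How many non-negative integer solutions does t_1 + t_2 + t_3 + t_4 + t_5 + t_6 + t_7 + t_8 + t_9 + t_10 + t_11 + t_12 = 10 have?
C(10+12-1, 12-1) = C(21, 11) = 352716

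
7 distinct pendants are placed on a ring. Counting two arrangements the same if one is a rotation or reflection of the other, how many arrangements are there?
(7-1)!/2 = 720/2 = 360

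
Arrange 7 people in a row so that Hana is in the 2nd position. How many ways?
Fix one position: (7-1)! = 720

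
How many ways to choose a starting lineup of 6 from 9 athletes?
C(9,6) = 9!/(6!×3!) = 84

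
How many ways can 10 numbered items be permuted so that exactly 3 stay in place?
Choose the 3 fixed points C(10,3) = 120, derange the rest: !7 = Σ_{j=0}^{7} (-1)^j·7!/j! = 5040 - 5040 + 2520 - 840 + 210 - 42 + 7 - 1 = 1854. Product = 120 × 1854 = 222480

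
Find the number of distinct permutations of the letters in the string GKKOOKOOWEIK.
12! / (1! × 1! × 1! × 4! × 1! × 4!) = 831600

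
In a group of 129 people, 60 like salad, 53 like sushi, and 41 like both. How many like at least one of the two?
|A∪B| = |A| + |B| - |A∩B| = 60 + 53 - 41 = 72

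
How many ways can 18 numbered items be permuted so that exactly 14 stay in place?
Choose the 14 fixed points C(18,14) = 3060, derange the rest: !4 = Σ_{j=0}^{4} (-1)^j·4!/j! = 24 - 24 + 12 - 4 + 1 = 9. Product = 3060 × 9 = 27540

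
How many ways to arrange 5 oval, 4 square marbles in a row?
9! / (5! × 4!) = 126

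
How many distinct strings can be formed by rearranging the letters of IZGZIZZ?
7! / (1! × 4! × 2!) = 105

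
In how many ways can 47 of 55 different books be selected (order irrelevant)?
C(55,47) = 55!/(47!×8!) = 1217566350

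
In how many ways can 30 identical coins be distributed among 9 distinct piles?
C(30+9-1, 9-1) = C(38, 8) = 48903492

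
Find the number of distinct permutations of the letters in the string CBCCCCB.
7! / (2! × 5!) = 21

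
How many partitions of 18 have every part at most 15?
Let r_j(i) = number of partitions of i into parts ≤ j, for i = 0..18. r_1(i) = 1 for all i; r_j(i) = r_{j-1}(i) + r_j(i-j). Rows j = 2..15: ≤2: 1 1 2 2 3 3 4 4 5 5 6 6 7 7 8 8 9 9 10; ≤3: 1 1 2 3 4 5 7 8 10 12 14 16 19 21 24 27 30 33 37; ≤4: 1 1 2 3 5 6 9 11 15 18 23 27 34 39 47 54 64 72 84; ≤5: 1 1 2 3 5 7 10 13 18 23 30 37 47 57 70 84 101 119 141; ≤6: 1 1 2 3 5 7 11 14 20 26 35 44 58 71 90 110 136 163 199; ≤7: 1 1 2 3 5 7 11 15 21 28 38 49 65 82 105 131 164 201 248; ≤8: 1 1 2 3 5 7 11 15 22 29 40 52 70 89 116 146 186 230 288; ≤9: 1 1 2 3 5 7 11 15 22 30 41 54 73 94 123 157 201 252 318; ≤10: 1 1 2 3 5 7 11 15 22 30 42 55 75 97 128 164 212 267 340; ≤11: 1 1 2 3 5 7 11 15 22 30 42 56 76 99 131 169 219 278 355; ≤12: 1 1 2 3 5 7 11 15 22 30 42 56 77 100 133 172 224 285 366; ≤13: 1 1 2 3 5 7 11 15 22 30 42 56 77 101 134 174 227 290 373; ≤14: 1 1 2 3 5 7 11 15 22 30 42 56 77 101 135 175 229 293 378; ≤15: 1 1 2 3 5 7 11 15 22 30 42 56 77 101 135 176 230 295 381. r_15(18) = 381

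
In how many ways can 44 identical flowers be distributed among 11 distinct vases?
C(44+11-1, 11-1) = C(54, 10) = 23930713170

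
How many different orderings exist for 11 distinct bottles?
11! = 39916800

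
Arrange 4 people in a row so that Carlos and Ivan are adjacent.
Treat as block: (4-1)! × 2! = 6 × 2 = 12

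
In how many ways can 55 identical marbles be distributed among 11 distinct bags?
C(55+11-1, 11-1) = C(65, 10) = 179013799328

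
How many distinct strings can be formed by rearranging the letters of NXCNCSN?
7! / (1! × 1! × 2! × 3!) = 420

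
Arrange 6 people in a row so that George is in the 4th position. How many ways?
Fix one position: (6-1)! = 120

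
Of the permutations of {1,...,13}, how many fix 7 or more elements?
Exactly j fixed points: C(13,j)·!(13-j); sum over j ≥ 7 (derangement numbers via !m = (m-1)·(!(m-1) + !(m-2)): !0..!6 = 1, 0, 1, 2, 9, 44, 265). Σ_{j=7}^{13} C(13,j)·!(13-j) = C(13,7)·!6 + C(13,8)·!5 + C(13,9)·!4 + C(13,10)·!3 + C(13,11)·!2 + C(13,12)·!1 + C(13,13)·!0 = 1716·265 + 1287·44 + 715·9 + 286·2 + 78·1 + 13·0 + 1·1 = 518454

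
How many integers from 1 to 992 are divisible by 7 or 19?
⌊992/7⌋ + ⌊992/19⌋ - ⌊992/133⌋ = 141 + 52 - 7 = 186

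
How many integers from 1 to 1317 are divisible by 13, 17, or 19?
⌊1317/13⌋+⌊1317/17⌋+⌊1317/19⌋ - ⌊1317/221⌋-⌊1317/247⌋-⌊1317/323⌋ + ⌊1317/4199⌋ = 101+77+69 - 5-5-4 + 0 = 233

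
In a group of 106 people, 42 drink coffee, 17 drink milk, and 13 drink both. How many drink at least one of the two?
|A∪B| = |A| + |B| - |A∩B| = 42 + 17 - 13 = 46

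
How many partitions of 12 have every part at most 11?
Let r_j(i) = number of partitions of i into parts ≤ j, for i = 0..12. r_1(i) = 1 for all i; r_j(i) = r_{j-1}(i) + r_j(i-j). Rows j = 2..11: ≤2: 1 1 2 2 3 3 4 4 5 5 6 6 7; ≤3: 1 1 2 3 4 5 7 8 10 12 14 16 19; ≤4: 1 1 2 3 5 6 9 11 15 18 23 27 34; ≤5: 1 1 2 3 5 7 10 13 18 23 30 37 47; ≤6: 1 1 2 3 5 7 11 14 20 26 35 44 58; ≤7: 1 1 2 3 5 7 11 15 21 28 38 49 65; ≤8: 1 1 2 3 5 7 11 15 22 29 40 52 70; ≤9: 1 1 2 3 5 7 11 15 22 30 41 54 73; ≤10: 1 1 2 3 5 7 11 15 22 30 42 55 75; ≤11: 1 1 2 3 5 7 11 15 22 30 42 56 76. r_11(12) = 76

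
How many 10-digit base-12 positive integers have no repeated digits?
First digit: 11 choices (nonzero). Then descending: 11 × 11 × 10 × 9 × 8 × 7 × 6 × 5 × 4 × 3 = 219542400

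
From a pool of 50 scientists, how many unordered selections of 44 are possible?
C(50,44) = 50!/(44!×6!) = 15890700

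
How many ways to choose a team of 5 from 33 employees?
C(33,5) = 33!/(5!×28!) = 237336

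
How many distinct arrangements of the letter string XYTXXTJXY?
9! / (1! × 4! × 2! × 2!) = 3780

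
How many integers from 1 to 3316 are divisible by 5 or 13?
⌊3316/5⌋ + ⌊3316/13⌋ - ⌊3316/65⌋ = 663 + 255 - 51 = 867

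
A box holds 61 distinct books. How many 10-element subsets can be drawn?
C(61,10) = 61!/(10!×51!) = 90177170226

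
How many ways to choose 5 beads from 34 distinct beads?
C(34,5) = 34!/(5!×29!) = 278256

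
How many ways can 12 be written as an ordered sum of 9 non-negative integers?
C(12+9-1, 9-1) = C(20, 8) = 125970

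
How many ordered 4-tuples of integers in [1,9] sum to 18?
Coefficient of x^18 in (x + x² + ... + x^9)^4. By inclusion-exclusion on dice exceeding 9: Σ_j (-1)^j C(4,j)·C(18-1-9j, 3) = C(4,0)·C(17,3) - C(4,1)·C(8,3) = 1·680 - 4·56 = 456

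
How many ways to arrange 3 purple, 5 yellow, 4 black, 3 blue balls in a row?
15! / (3! × 5! × 4! × 3!) = 12612600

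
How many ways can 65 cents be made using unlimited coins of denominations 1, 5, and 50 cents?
Coefficient of x^65 in 1/(1-x^1) · 1/(1-x^5) · 1/(1-x^50). Case on j = number of 50-cent coins (j = 0..1); remainder r = 65 - 50j is made from {1,5} in ⌊r/5⌋+1 ways. r = 65, 15 → 14 + 4 = 18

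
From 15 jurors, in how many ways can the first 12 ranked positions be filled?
P(15,12) = 15!/(15-12)! = 217945728000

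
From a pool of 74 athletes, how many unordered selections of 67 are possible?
C(74,67) = 74!/(67!×7!) = 1799579064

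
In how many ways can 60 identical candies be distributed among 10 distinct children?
C(60+10-1, 10-1) = C(69, 9) = 56672074888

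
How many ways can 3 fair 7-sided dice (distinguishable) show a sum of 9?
Coefficient of x^9 in (x + x² + ... + x^7)^3. By inclusion-exclusion on dice exceeding 7: Σ_j (-1)^j C(3,j)·C(9-1-7j, 2) = C(3,0)·C(8,2) = 1·28 = 28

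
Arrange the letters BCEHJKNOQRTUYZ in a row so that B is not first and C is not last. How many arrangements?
By inclusion-exclusion: 14! - 2×(14-1)! + (14-2)! = 87178291200 - 12454041600 + 479001600 = 75203251200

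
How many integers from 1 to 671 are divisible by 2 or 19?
⌊671/2⌋ + ⌊671/19⌋ - ⌊671/38⌋ = 335 + 35 - 17 = 353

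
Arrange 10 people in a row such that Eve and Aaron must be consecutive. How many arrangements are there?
Treat the 2 as one block: (10-2+1)! × 2! = 362880 × 2 = 725760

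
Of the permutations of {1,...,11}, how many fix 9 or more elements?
Exactly j fixed points: C(11,j)·!(11-j); sum over j ≥ 9 (derangement numbers via !m = (m-1)·(!(m-1) + !(m-2)): !0..!2 = 1, 0, 1). Σ_{j=9}^{11} C(11,j)·!(11-j) = C(11,9)·!2 + C(11,10)·!1 + C(11,11)·!0 = 55·1 + 11·0 + 1·1 = 56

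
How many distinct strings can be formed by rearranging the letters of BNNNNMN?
7! / (1! × 1! × 5!) = 42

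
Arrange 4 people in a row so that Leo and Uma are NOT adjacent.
Total - adjacent = 4! - (4-1)!×2 = 24 - 12 = 12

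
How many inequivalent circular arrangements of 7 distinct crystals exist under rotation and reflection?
(7-1)!/2 = 720/2 = 360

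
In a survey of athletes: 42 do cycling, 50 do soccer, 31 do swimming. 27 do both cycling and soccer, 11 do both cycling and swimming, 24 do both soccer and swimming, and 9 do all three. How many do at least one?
|A∪B∪C| = 42+50+31-27-11-24+9 = 70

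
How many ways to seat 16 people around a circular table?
Circular: fix one position, arrange the rest. (16-1)! = 1307674368000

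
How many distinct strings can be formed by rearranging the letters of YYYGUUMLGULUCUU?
15! / (1! × 1! × 2! × 2! × 6! × 3!) = 75675600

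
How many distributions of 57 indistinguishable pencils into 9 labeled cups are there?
C(57+9-1, 9-1) = C(65, 8) = 5047381560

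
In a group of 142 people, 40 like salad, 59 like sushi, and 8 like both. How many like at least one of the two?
|A∪B| = |A| + |B| - |A∩B| = 40 + 59 - 8 = 91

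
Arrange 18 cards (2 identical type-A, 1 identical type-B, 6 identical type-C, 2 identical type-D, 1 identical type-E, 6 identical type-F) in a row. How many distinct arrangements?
18! / (2! × 1! × 6! × 2! × 1! × 6!) = 3087564480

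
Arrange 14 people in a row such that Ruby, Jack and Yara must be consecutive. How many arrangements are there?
Treat the 3 as one block: (14-3+1)! × 3! = 479001600 × 6 = 2874009600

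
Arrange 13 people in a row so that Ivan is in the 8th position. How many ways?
Fix one position: (13-1)! = 479001600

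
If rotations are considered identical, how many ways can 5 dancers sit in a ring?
Circular: fix one position, arrange the rest. (5-1)! = 24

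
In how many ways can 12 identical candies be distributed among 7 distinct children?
C(12+7-1, 7-1) = C(18, 6) = 18564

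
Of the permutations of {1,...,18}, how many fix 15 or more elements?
Exactly j fixed points: C(18,j)·!(18-j); sum over j ≥ 15 (derangement numbers via !m = (m-1)·(!(m-1) + !(m-2)): !0..!3 = 1, 0, 1, 2). Σ_{j=15}^{18} C(18,j)·!(18-j) = C(18,15)·!3 + C(18,16)·!2 + C(18,17)·!1 + C(18,18)·!0 = 816·2 + 153·1 + 18·0 + 1·1 = 1786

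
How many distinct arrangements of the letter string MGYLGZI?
7! / (1! × 2! × 1! × 1! × 1! × 1!) = 2520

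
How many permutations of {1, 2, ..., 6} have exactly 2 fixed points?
Choose the 2 fixed points C(6,2) = 15, derange the rest: !4 = Σ_{j=0}^{4} (-1)^j·4!/j! = 24 - 24 + 12 - 4 + 1 = 9. Product = 15 × 9 = 135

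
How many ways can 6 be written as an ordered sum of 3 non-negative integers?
C(6+3-1, 3-1) = C(8, 2) = 28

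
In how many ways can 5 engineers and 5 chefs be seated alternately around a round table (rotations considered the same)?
Fix one of the engineers: (5-1)! ways for the remaining engineers, × 5! ways for the chefs = 24 × 120 = 2880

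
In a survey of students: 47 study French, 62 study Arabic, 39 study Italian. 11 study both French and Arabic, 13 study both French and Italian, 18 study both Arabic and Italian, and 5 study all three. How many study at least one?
|A∪B∪C| = 47+62+39-11-13-18+5 = 111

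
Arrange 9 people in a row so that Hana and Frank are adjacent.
Treat as block: (9-1)! × 2! = 40320 × 2 = 80640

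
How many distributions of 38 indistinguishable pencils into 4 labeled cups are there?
C(38+4-1, 4-1) = C(41, 3) = 10660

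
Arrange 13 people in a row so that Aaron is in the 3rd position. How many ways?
Fix one position: (13-1)! = 479001600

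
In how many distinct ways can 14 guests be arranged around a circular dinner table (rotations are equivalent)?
Circular: fix one position, arrange the rest. (14-1)! = 6227020800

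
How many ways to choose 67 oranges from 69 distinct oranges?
C(69,67) = 69!/(67!×2!) = 2346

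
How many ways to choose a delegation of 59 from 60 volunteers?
C(60,59) = 60!/(59!×1!) = 60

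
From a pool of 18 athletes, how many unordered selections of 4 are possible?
C(18,4) = 18!/(4!×14!) = 3060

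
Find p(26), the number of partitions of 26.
Pentagonal recurrence p(n) = p(n-1) + p(n-2) - p(n-5) - p(n-7) + p(n-12) + p(n-15) - ... gives p(0..25) = 1, 1, 2, 3, 5, 7, 11, 15, 22, 30, 42, 56, 77, 101, 135, 176, 231, 297, 385, 490, 627, 792, 1002, 1255, 1575, 1958. p(26) = p(25) + p(24) - p(21) - p(19) + p(14) + p(11) - p(4) - p(0) = 1958 + 1575 - 792 - 490 + 135 + 56 - 5 - 1 = 2436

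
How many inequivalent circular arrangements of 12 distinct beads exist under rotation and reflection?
(12-1)!/2 = 39916800/2 = 19958400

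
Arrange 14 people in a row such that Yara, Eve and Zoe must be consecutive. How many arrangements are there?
Treat the 3 as one block: (14-3+1)! × 3! = 479001600 × 6 = 2874009600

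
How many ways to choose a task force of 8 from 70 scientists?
C(70,8) = 70!/(8!×62!) = 9440350920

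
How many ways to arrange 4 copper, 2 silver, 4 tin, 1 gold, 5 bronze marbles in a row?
16! / (4! × 2! × 4! × 1! × 5!) = 151351200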